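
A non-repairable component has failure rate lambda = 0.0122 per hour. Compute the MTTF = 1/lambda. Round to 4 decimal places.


lambda = 0.0122
MTTF = 1 / 0.0122
MTTF = 81.9672

81.9672


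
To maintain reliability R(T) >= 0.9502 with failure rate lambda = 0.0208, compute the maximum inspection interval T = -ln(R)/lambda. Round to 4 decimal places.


R_target = 0.9502
lambda = 0.0208
-ln(0.9502) = 0.0511
T = 0.0511 / 0.0208
T = 2.4559

2.4559


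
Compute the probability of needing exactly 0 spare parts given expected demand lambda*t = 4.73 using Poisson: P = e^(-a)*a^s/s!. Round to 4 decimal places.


a = 4.73, s = 0
e^(-a) = e^(-4.73) = 0.0088
a^s = 4.73^0 = 1.0
s! = 1
P = 0.0088 * 1.0 / 1
P = 0.0088

0.0088


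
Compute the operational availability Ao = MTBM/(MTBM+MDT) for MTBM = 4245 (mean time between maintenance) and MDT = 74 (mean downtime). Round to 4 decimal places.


MTBM = 4245
MDT = 74
MTBM + MDT = 4319
Ao = 4245 / 4319
Ao = 0.9829

0.9829


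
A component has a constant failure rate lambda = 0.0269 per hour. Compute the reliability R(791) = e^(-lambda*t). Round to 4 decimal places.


lambda = 0.0269
t = 791
lambda * t = 21.2779
R(t) = e^(-21.2779)
R(t) = 0.0

0.0


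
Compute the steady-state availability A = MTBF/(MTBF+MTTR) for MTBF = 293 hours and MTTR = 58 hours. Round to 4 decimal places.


MTBF = 293
MTTR = 58
MTBF + MTTR = 351
A = 293 / 351
A = 0.8348

0.8348


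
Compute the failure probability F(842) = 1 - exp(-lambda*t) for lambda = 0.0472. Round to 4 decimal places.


lambda = 0.0472, t = 842
lambda * t = 39.7424
exp(-39.7424) = 0.0
F(t) = 1 - 0.0
F(t) = 1.0

1.0


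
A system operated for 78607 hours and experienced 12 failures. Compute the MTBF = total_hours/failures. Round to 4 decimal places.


total_hours = 78607
failures = 12
MTBF = 78607 / 12
MTBF = 6550.5833

6550.5833


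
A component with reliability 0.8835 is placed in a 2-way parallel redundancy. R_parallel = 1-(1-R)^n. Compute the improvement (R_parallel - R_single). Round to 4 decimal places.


R_single = 0.8835, n = 2
1 - R_single = 0.1165
(1 - R_single)^n = 0.1165^2 = 0.0136
R_parallel = 1 - 0.0136 = 0.9864
Improvement = 0.9864 - 0.8835
Improvement = 0.1029

0.1029


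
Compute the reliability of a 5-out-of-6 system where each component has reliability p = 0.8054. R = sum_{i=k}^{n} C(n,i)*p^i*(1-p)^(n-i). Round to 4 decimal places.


k = 5, n = 6, p = 0.8054
i=5: C(6,5)=6 * 0.8054^5 * 0.1946^1 = 0.3957
i=6: C(6,6)=1 * 0.8054^6 * 0.1946^0 = 0.2729
R = sum of terms = 0.6686

0.6686


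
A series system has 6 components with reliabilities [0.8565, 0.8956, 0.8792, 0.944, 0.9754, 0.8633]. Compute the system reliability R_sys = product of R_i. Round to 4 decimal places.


Components: [0.8565, 0.8956, 0.8792, 0.944, 0.9754, 0.8633]
After component 1 (R=0.8565): product = 0.8565
After component 2 (R=0.8956): product = 0.7671
After component 3 (R=0.8792): product = 0.6744
After component 4 (R=0.944): product = 0.6367
After component 5 (R=0.9754): product = 0.621
After component 6 (R=0.8633): product = 0.5361
R_sys = 0.5361

0.5361


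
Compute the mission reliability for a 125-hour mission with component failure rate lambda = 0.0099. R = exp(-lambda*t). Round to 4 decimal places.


lambda = 0.0099
mission_time = 125
lambda * t = 0.0099 * 125 = 1.2375
R = exp(-1.2375)
R = 0.2901

0.2901


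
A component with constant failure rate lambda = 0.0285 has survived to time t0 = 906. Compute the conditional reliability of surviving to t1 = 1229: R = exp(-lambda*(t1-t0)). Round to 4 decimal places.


lambda = 0.0285
t0 = 906, t1 = 1229
t1 - t0 = 323
lambda * (t1-t0) = 0.0285 * 323 = 9.2055
R = exp(-9.2055)
R = 0.0001

0.0001


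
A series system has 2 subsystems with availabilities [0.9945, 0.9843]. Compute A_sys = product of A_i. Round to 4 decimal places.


Subsystems: [0.9945, 0.9843]
After subsystem 1 (A=0.9945): product = 0.9945
After subsystem 2 (A=0.9843): product = 0.9789
A_sys = 0.9789

0.9789


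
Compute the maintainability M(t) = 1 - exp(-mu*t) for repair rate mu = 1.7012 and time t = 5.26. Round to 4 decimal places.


mu = 1.7012, t = 5.26
mu * t = 1.7012 * 5.26 = 8.9483
exp(-8.9483) = 0.0001
M(t) = 1 - 0.0001
M(t) = 0.9999

0.9999


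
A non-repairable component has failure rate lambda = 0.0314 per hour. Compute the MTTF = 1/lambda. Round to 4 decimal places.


lambda = 0.0314
MTTF = 1 / 0.0314
MTTF = 31.8471

31.8471


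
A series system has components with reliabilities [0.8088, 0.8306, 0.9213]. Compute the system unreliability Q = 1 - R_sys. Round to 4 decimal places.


Components: [0.8088, 0.8306, 0.9213]
After component 1: product = 0.8088
After component 2: product = 0.6718
After component 3: product = 0.6189
R_sys = 0.6189
Q = 1 - 0.6189 = 0.3811

0.3811


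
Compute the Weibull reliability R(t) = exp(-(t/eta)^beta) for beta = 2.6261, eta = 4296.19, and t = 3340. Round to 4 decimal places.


beta = 2.6261, eta = 4296.19, t = 3340
t/eta = 3340 / 4296.19 = 0.7774
(t/eta)^beta = 0.7774^2.6261 = 0.5163
R(t) = exp(-0.5163)
R(t) = 0.5967

0.5967


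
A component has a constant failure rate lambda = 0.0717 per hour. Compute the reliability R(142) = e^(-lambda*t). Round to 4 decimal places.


lambda = 0.0717
t = 142
lambda * t = 10.1814
R(t) = e^(-10.1814)
R(t) = 0.0

0.0


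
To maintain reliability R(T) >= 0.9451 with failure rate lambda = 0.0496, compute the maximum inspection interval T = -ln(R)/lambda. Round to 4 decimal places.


R_target = 0.9451
lambda = 0.0496
-ln(0.9451) = 0.0565
T = 0.0565 / 0.0496
T = 1.1384

1.1384


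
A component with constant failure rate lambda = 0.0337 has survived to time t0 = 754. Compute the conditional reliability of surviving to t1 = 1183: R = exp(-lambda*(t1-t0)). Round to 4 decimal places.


lambda = 0.0337
t0 = 754, t1 = 1183
t1 - t0 = 429
lambda * (t1-t0) = 0.0337 * 429 = 14.4573
R = exp(-14.4573)
R = 0.0

0.0


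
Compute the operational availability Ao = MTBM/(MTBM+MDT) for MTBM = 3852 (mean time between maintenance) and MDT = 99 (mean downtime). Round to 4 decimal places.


MTBM = 3852
MDT = 99
MTBM + MDT = 3951
Ao = 3852 / 3951
Ao = 0.9749

0.9749


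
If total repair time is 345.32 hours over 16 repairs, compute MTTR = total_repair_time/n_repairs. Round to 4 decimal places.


total_repair_time = 345.32
n_repairs = 16
MTTR = 345.32 / 16
MTTR = 21.5825

21.5825


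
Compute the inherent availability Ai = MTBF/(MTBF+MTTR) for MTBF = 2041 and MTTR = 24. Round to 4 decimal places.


MTBF = 2041
MTTR = 24
MTBF + MTTR = 2065
Ai = 2041 / 2065
Ai = 0.9884

0.9884


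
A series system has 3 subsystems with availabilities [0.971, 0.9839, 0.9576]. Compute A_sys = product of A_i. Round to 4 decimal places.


Subsystems: [0.971, 0.9839, 0.9576]
After subsystem 1 (A=0.971): product = 0.971
After subsystem 2 (A=0.9839): product = 0.9554
After subsystem 3 (A=0.9576): product = 0.9149
A_sys = 0.9149

0.9149


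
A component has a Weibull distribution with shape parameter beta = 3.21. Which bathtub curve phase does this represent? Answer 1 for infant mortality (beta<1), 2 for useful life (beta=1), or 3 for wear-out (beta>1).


beta = 3.21
Compare beta to 1:
beta < 1 => infant mortality (phase 1)
beta = 1 => useful life (phase 2)
beta > 1 => wear-out (phase 3)
Since beta = 3.21, this is wear-out (increasing failure rate)
Phase = 3

3


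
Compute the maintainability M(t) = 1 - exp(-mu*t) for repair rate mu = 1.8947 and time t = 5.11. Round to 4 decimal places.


mu = 1.8947, t = 5.11
mu * t = 1.8947 * 5.11 = 9.6819
exp(-9.6819) = 0.0001
M(t) = 1 - 0.0001
M(t) = 0.9999

0.9999


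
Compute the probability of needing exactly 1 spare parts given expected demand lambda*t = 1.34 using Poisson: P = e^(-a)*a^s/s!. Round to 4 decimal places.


a = 1.34, s = 1
e^(-a) = e^(-1.34) = 0.2618
a^s = 1.34^1 = 1.34
s! = 1
P = 0.2618 * 1.34 / 1
P = 0.3509

0.3509


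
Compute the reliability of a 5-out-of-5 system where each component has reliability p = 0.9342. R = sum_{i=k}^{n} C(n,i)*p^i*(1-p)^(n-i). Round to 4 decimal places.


k = 5, n = 5, p = 0.9342
i=5: C(5,5)=1 * 0.9342^5 * 0.0658^0 = 0.7115
R = sum of terms = 0.7115

0.7115


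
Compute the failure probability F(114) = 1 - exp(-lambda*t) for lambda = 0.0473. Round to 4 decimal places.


lambda = 0.0473, t = 114
lambda * t = 5.3922
exp(-5.3922) = 0.0046
F(t) = 1 - 0.0046
F(t) = 0.9954

0.9954


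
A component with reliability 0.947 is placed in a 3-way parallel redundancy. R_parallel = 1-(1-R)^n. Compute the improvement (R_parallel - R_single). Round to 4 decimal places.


R_single = 0.947, n = 3
1 - R_single = 0.053
(1 - R_single)^n = 0.053^3 = 0.0001
R_parallel = 1 - 0.0001 = 0.9999
Improvement = 0.9999 - 0.947
Improvement = 0.0529

0.0529


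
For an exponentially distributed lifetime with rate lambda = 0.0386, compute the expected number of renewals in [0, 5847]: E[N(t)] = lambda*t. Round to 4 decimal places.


lambda = 0.0386
t = 5847
E[N(t)] = lambda * t
E[N(t)] = 0.0386 * 5847
E[N(t)] = 225.6942

225.6942


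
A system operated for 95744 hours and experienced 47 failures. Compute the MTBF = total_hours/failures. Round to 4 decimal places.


total_hours = 95744
failures = 47
MTBF = 95744 / 47
MTBF = 2037.1064

2037.1064


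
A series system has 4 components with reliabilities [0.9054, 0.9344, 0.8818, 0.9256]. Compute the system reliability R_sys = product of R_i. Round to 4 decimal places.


Components: [0.9054, 0.9344, 0.8818, 0.9256]
After component 1 (R=0.9054): product = 0.9054
After component 2 (R=0.9344): product = 0.846
After component 3 (R=0.8818): product = 0.746
After component 4 (R=0.9256): product = 0.6905
R_sys = 0.6905

0.6905


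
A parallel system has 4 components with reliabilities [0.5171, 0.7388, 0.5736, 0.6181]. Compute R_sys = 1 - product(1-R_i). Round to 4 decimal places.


Components: [0.5171, 0.7388, 0.5736, 0.6181]
(1 - 0.5171) = 0.4829, running product = 0.4829
(1 - 0.7388) = 0.2612, running product = 0.1261
(1 - 0.5736) = 0.4264, running product = 0.0538
(1 - 0.6181) = 0.3819, running product = 0.0205
Product of (1-R_i) = 0.0205
R_sys = 1 - 0.0205 = 0.9795

0.9795


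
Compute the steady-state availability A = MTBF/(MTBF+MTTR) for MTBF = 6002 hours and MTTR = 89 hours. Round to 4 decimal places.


MTBF = 6002
MTTR = 89
MTBF + MTTR = 6091
A = 6002 / 6091
A = 0.9854

0.9854


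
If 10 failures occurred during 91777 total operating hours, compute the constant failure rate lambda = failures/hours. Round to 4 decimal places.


failures = 10
total_hours = 91777
lambda = 10 / 91777
lambda = 0.0001

0.0001


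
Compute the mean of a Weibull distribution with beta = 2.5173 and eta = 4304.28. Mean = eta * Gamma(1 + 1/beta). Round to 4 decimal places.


beta = 2.5173, eta = 4304.28
1/beta = 0.3973
1 + 1/beta = 1.3973
Gamma(1.3973) = 0.8874
Mean = 4304.28 * 0.8874
Mean = 3819.6912

3819.6912


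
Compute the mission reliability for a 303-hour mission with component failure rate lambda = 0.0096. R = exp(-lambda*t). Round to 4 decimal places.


lambda = 0.0096
mission_time = 303
lambda * t = 0.0096 * 303 = 2.9088
R = exp(-2.9088)
R = 0.0545

0.0545


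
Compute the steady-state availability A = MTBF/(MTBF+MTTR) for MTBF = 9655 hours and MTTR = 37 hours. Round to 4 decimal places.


MTBF = 9655
MTTR = 37
MTBF + MTTR = 9692
A = 9655 / 9692
A = 0.9962

0.9962


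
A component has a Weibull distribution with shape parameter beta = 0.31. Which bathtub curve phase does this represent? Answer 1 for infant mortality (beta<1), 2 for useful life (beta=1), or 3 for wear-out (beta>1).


beta = 0.31
Compare beta to 1:
beta < 1 => infant mortality (phase 1)
beta = 1 => useful life (phase 2)
beta > 1 => wear-out (phase 3)
Since beta = 0.31, this is infant mortality (decreasing failure rate)
Phase = 1

1


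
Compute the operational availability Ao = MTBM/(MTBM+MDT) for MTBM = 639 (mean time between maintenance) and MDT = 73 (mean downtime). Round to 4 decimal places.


MTBM = 639
MDT = 73
MTBM + MDT = 712
Ao = 639 / 712
Ao = 0.8975

0.8975


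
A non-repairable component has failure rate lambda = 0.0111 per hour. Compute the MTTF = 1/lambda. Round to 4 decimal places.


lambda = 0.0111
MTTF = 1 / 0.0111
MTTF = 90.0901

90.0901


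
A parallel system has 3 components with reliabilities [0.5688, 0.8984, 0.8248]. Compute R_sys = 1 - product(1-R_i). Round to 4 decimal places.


Components: [0.5688, 0.8984, 0.8248]
(1 - 0.5688) = 0.4312, running product = 0.4312
(1 - 0.8984) = 0.1016, running product = 0.0438
(1 - 0.8248) = 0.1752, running product = 0.0077
Product of (1-R_i) = 0.0077
R_sys = 1 - 0.0077 = 0.9923

0.9923


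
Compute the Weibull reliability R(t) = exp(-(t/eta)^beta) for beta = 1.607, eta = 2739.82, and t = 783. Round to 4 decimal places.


beta = 1.607, eta = 2739.82, t = 783
t/eta = 783 / 2739.82 = 0.2858
(t/eta)^beta = 0.2858^1.607 = 0.1336
R(t) = exp(-0.1336)
R(t) = 0.8749

0.8749


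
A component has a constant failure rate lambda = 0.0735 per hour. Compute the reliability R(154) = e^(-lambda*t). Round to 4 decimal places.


lambda = 0.0735
t = 154
lambda * t = 11.319
R(t) = e^(-11.319)
R(t) = 0.0

0.0


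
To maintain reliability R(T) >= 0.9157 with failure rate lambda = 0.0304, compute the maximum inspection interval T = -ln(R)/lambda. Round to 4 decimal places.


R_target = 0.9157
lambda = 0.0304
-ln(0.9157) = 0.0881
T = 0.0881 / 0.0304
T = 2.8969

2.8969


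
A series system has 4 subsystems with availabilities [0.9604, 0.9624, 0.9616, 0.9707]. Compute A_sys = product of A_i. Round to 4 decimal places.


Subsystems: [0.9604, 0.9624, 0.9616, 0.9707]
After subsystem 1 (A=0.9604): product = 0.9604
After subsystem 2 (A=0.9624): product = 0.9243
After subsystem 3 (A=0.9616): product = 0.8888
After subsystem 4 (A=0.9707): product = 0.8628
A_sys = 0.8628

0.8628


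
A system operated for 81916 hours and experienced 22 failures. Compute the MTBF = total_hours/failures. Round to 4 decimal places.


total_hours = 81916
failures = 22
MTBF = 81916 / 22
MTBF = 3723.4545

3723.4545


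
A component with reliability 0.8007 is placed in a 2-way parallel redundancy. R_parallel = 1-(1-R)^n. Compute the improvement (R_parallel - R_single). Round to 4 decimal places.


R_single = 0.8007, n = 2
1 - R_single = 0.1993
(1 - R_single)^n = 0.1993^2 = 0.0397
R_parallel = 1 - 0.0397 = 0.9603
Improvement = 0.9603 - 0.8007
Improvement = 0.1596

0.1596


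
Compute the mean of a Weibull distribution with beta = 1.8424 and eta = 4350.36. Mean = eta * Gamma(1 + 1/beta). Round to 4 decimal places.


beta = 1.8424, eta = 4350.36
1/beta = 0.5428
1 + 1/beta = 1.5428
Gamma(1.5428) = 0.8884
Mean = 4350.36 * 0.8884
Mean = 3864.6899

3864.6899


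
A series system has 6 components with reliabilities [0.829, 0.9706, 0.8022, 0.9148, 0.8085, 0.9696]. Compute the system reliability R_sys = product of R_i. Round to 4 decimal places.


Components: [0.829, 0.9706, 0.8022, 0.9148, 0.8085, 0.9696]
After component 1 (R=0.829): product = 0.829
After component 2 (R=0.9706): product = 0.8046
After component 3 (R=0.8022): product = 0.6455
After component 4 (R=0.9148): product = 0.5905
After component 5 (R=0.8085): product = 0.4774
After component 6 (R=0.9696): product = 0.4629
R_sys = 0.4629

0.4629


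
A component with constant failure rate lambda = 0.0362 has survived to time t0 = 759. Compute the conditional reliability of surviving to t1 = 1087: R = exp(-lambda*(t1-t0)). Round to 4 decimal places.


lambda = 0.0362
t0 = 759, t1 = 1087
t1 - t0 = 328
lambda * (t1-t0) = 0.0362 * 328 = 11.8736
R = exp(-11.8736)
R = 0.0

0.0


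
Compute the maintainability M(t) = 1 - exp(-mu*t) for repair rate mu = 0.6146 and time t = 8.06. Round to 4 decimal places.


mu = 0.6146, t = 8.06
mu * t = 0.6146 * 8.06 = 4.9537
exp(-4.9537) = 0.0071
M(t) = 1 - 0.0071
M(t) = 0.9929

0.9929


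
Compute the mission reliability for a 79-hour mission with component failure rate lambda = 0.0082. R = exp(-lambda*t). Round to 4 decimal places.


lambda = 0.0082
mission_time = 79
lambda * t = 0.0082 * 79 = 0.6478
R = exp(-0.6478)
R = 0.5232

0.5232


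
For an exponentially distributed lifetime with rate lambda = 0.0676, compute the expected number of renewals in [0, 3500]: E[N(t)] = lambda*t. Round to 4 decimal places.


lambda = 0.0676
t = 3500
E[N(t)] = lambda * t
E[N(t)] = 0.0676 * 3500
E[N(t)] = 236.6

236.6


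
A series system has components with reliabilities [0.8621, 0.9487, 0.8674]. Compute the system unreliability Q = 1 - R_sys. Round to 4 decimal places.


Components: [0.8621, 0.9487, 0.8674]
After component 1: product = 0.8621
After component 2: product = 0.8179
After component 3: product = 0.7094
R_sys = 0.7094
Q = 1 - 0.7094 = 0.2906

0.2906


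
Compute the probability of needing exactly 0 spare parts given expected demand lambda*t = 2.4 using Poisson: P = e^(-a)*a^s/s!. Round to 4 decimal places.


a = 2.4, s = 0
e^(-a) = e^(-2.4) = 0.0907
a^s = 2.4^0 = 1.0
s! = 1
P = 0.0907 * 1.0 / 1
P = 0.0907

0.0907


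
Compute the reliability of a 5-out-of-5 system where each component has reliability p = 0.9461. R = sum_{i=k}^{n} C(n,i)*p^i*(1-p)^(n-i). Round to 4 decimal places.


k = 5, n = 5, p = 0.9461
i=5: C(5,5)=1 * 0.9461^5 * 0.0539^0 = 0.758
R = sum of terms = 0.758

0.758


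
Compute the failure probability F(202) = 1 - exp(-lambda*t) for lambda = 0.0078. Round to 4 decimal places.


lambda = 0.0078, t = 202
lambda * t = 1.5756
exp(-1.5756) = 0.2069
F(t) = 1 - 0.2069
F(t) = 0.7931

0.7931


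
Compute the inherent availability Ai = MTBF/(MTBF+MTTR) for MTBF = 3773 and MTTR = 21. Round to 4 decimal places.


MTBF = 3773
MTTR = 21
MTBF + MTTR = 3794
Ai = 3773 / 3794
Ai = 0.9945

0.9945


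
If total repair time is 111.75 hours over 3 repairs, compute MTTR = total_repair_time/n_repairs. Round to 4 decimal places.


total_repair_time = 111.75
n_repairs = 3
MTTR = 111.75 / 3
MTTR = 37.25

37.25


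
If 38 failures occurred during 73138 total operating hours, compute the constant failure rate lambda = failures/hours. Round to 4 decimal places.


failures = 38
total_hours = 73138
lambda = 38 / 73138
lambda = 0.0005

0.0005


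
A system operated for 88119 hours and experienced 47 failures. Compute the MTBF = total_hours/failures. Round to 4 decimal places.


total_hours = 88119
failures = 47
MTBF = 88119 / 47
MTBF = 1874.8723

1874.8723


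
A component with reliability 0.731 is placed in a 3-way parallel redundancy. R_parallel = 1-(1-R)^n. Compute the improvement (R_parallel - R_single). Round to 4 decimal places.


R_single = 0.731, n = 3
1 - R_single = 0.269
(1 - R_single)^n = 0.269^3 = 0.0195
R_parallel = 1 - 0.0195 = 0.9805
Improvement = 0.9805 - 0.731
Improvement = 0.2495

0.2495


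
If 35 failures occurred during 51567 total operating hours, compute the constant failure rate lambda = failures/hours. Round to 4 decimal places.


failures = 35
total_hours = 51567
lambda = 35 / 51567
lambda = 0.0007

0.0007


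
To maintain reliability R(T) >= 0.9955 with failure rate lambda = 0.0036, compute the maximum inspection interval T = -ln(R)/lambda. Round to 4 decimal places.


R_target = 0.9955
lambda = 0.0036
-ln(0.9955) = 0.0045
T = 0.0045 / 0.0036
T = 1.2528

1.2528


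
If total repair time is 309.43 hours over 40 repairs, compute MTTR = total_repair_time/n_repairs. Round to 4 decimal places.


total_repair_time = 309.43
n_repairs = 40
MTTR = 309.43 / 40
MTTR = 7.7358

7.7358


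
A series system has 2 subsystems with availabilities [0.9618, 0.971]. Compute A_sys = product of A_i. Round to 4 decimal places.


Subsystems: [0.9618, 0.971]
After subsystem 1 (A=0.9618): product = 0.9618
After subsystem 2 (A=0.971): product = 0.9339
A_sys = 0.9339

0.9339


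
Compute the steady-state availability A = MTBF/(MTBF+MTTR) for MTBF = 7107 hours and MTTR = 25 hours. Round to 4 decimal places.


MTBF = 7107
MTTR = 25
MTBF + MTTR = 7132
A = 7107 / 7132
A = 0.9965

0.9965


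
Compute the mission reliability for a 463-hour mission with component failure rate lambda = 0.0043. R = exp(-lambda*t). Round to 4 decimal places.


lambda = 0.0043
mission_time = 463
lambda * t = 0.0043 * 463 = 1.9909
R = exp(-1.9909)
R = 0.1366

0.1366


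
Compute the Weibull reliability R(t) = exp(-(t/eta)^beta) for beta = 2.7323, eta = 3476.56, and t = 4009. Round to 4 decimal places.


beta = 2.7323, eta = 3476.56, t = 4009
t/eta = 4009 / 3476.56 = 1.1532
(t/eta)^beta = 1.1532^2.7323 = 1.476
R(t) = exp(-1.476)
R(t) = 0.2285

0.2285


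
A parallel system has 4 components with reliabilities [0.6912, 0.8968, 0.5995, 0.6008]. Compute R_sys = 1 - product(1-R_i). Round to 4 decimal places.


Components: [0.6912, 0.8968, 0.5995, 0.6008]
(1 - 0.6912) = 0.3088, running product = 0.3088
(1 - 0.8968) = 0.1032, running product = 0.0319
(1 - 0.5995) = 0.4005, running product = 0.0128
(1 - 0.6008) = 0.3992, running product = 0.0051
Product of (1-R_i) = 0.0051
R_sys = 1 - 0.0051 = 0.9949

0.9949


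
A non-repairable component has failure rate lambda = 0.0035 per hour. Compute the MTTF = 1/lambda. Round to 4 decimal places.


lambda = 0.0035
MTTF = 1 / 0.0035
MTTF = 285.7143

285.7143


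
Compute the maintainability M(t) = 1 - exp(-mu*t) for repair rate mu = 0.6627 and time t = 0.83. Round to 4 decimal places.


mu = 0.6627, t = 0.83
mu * t = 0.6627 * 0.83 = 0.55
exp(-0.55) = 0.5769
M(t) = 1 - 0.5769
M(t) = 0.4231

0.4231


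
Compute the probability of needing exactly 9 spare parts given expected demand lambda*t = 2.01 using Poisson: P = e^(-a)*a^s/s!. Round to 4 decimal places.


a = 2.01, s = 9
e^(-a) = e^(-2.01) = 0.134
a^s = 2.01^9 = 535.5062
s! = 362880
P = 0.134 * 535.5062 / 362880
P = 0.0002

0.0002


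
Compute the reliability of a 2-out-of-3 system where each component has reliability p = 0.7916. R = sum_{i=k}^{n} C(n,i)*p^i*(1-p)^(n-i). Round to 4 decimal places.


k = 2, n = 3, p = 0.7916
i=2: C(3,2)=3 * 0.7916^2 * 0.2084^1 = 0.3918
i=3: C(3,3)=1 * 0.7916^3 * 0.2084^0 = 0.496
R = sum of terms = 0.8878

0.8878


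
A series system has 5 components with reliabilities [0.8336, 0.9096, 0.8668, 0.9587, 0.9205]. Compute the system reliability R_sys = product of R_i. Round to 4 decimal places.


Components: [0.8336, 0.9096, 0.8668, 0.9587, 0.9205]
After component 1 (R=0.8336): product = 0.8336
After component 2 (R=0.9096): product = 0.7582
After component 3 (R=0.8668): product = 0.6572
After component 4 (R=0.9587): product = 0.6301
After component 5 (R=0.9205): product = 0.58
R_sys = 0.58

0.58


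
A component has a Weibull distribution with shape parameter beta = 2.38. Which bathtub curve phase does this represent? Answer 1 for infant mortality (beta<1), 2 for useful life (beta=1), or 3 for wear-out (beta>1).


beta = 2.38
Compare beta to 1:
beta < 1 => infant mortality (phase 1)
beta = 1 => useful life (phase 2)
beta > 1 => wear-out (phase 3)
Since beta = 2.38, this is wear-out (increasing failure rate)
Phase = 3

3


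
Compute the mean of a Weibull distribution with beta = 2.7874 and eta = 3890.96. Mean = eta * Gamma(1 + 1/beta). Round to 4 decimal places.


beta = 2.7874, eta = 3890.96
1/beta = 0.3588
1 + 1/beta = 1.3588
Gamma(1.3588) = 0.8903
Mean = 3890.96 * 0.8903
Mean = 3464.1196

3464.1196


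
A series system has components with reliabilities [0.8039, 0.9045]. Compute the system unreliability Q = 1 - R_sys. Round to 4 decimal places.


Components: [0.8039, 0.9045]
After component 1: product = 0.8039
After component 2: product = 0.7271
R_sys = 0.7271
Q = 1 - 0.7271 = 0.2729

0.2729


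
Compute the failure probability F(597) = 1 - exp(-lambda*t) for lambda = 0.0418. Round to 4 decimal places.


lambda = 0.0418, t = 597
lambda * t = 24.9546
exp(-24.9546) = 0.0
F(t) = 1 - 0.0
F(t) = 1.0

1.0


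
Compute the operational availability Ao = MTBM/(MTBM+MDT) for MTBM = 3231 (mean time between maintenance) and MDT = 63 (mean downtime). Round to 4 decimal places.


MTBM = 3231
MDT = 63
MTBM + MDT = 3294
Ao = 3231 / 3294
Ao = 0.9809

0.9809


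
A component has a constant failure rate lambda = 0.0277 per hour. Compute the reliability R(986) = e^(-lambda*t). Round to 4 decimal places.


lambda = 0.0277
t = 986
lambda * t = 27.3122
R(t) = e^(-27.3122)
R(t) = 0.0

0.0


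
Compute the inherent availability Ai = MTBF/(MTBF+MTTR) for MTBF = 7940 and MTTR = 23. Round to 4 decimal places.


MTBF = 7940
MTTR = 23
MTBF + MTTR = 7963
Ai = 7940 / 7963
Ai = 0.9971

0.9971


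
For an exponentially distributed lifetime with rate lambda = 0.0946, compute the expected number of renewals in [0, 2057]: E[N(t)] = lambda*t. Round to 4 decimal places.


lambda = 0.0946
t = 2057
E[N(t)] = lambda * t
E[N(t)] = 0.0946 * 2057
E[N(t)] = 194.5922

194.5922


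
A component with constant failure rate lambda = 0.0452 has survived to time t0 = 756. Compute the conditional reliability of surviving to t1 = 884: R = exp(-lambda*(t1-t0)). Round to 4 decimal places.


lambda = 0.0452
t0 = 756, t1 = 884
t1 - t0 = 128
lambda * (t1-t0) = 0.0452 * 128 = 5.7856
R = exp(-5.7856)
R = 0.0031

0.0031


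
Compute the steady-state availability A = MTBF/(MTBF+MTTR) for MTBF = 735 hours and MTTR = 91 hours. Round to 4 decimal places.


MTBF = 735
MTTR = 91
MTBF + MTTR = 826
A = 735 / 826
A = 0.8898

0.8898


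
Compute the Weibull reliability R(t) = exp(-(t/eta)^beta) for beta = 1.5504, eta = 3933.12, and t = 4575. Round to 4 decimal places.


beta = 1.5504, eta = 3933.12, t = 4575
t/eta = 4575 / 3933.12 = 1.1632
(t/eta)^beta = 1.1632^1.5504 = 1.2641
R(t) = exp(-1.2641)
R(t) = 0.2825

0.2825


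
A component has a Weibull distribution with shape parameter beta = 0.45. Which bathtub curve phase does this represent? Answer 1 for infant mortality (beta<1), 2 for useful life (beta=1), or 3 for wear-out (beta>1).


beta = 0.45
Compare beta to 1:
beta < 1 => infant mortality (phase 1)
beta = 1 => useful life (phase 2)
beta > 1 => wear-out (phase 3)
Since beta = 0.45, this is infant mortality (decreasing failure rate)
Phase = 1

1


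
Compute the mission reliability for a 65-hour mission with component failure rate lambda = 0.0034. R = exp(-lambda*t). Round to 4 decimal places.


lambda = 0.0034
mission_time = 65
lambda * t = 0.0034 * 65 = 0.221
R = exp(-0.221)
R = 0.8017

0.8017


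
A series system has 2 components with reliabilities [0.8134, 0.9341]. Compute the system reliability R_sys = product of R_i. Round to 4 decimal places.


Components: [0.8134, 0.9341]
After component 1 (R=0.8134): product = 0.8134
After component 2 (R=0.9341): product = 0.7598
R_sys = 0.7598

0.7598


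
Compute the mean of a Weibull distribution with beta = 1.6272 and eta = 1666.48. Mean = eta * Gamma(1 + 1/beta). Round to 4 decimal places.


beta = 1.6272, eta = 1666.48
1/beta = 0.6146
1 + 1/beta = 1.6146
Gamma(1.6146) = 0.8952
Mean = 1666.48 * 0.8952
Mean = 1491.8944

1491.8944


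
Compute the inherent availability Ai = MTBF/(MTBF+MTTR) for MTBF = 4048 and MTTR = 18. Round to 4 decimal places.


MTBF = 4048
MTTR = 18
MTBF + MTTR = 4066
Ai = 4048 / 4066
Ai = 0.9956

0.9956


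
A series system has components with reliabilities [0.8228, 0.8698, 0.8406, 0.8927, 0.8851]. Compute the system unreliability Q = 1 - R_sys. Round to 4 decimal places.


Components: [0.8228, 0.8698, 0.8406, 0.8927, 0.8851]
After component 1: product = 0.8228
After component 2: product = 0.7157
After component 3: product = 0.6016
After component 4: product = 0.537
After component 5: product = 0.4753
R_sys = 0.4753
Q = 1 - 0.4753 = 0.5247

0.5247


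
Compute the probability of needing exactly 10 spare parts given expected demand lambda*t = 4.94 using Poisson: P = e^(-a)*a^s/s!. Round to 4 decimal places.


a = 4.94, s = 10
e^(-a) = e^(-4.94) = 0.0072
a^s = 4.94^10 = 8655048.1687
s! = 3628800
P = 0.0072 * 8655048.1687 / 3628800
P = 0.0171

0.0171


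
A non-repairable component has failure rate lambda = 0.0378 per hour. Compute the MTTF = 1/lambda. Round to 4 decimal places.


lambda = 0.0378
MTTF = 1 / 0.0378
MTTF = 26.455

26.455


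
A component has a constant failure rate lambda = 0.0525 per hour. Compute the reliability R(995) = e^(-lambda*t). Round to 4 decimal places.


lambda = 0.0525
t = 995
lambda * t = 52.2375
R(t) = e^(-52.2375)
R(t) = 0.0

0.0


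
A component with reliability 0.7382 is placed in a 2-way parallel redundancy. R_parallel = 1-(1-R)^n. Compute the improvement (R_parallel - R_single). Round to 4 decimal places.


R_single = 0.7382, n = 2
1 - R_single = 0.2618
(1 - R_single)^n = 0.2618^2 = 0.0685
R_parallel = 1 - 0.0685 = 0.9315
Improvement = 0.9315 - 0.7382
Improvement = 0.1933

0.1933


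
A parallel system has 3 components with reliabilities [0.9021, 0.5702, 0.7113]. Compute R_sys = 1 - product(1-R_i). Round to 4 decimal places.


Components: [0.9021, 0.5702, 0.7113]
(1 - 0.9021) = 0.0979, running product = 0.0979
(1 - 0.5702) = 0.4298, running product = 0.0421
(1 - 0.7113) = 0.2887, running product = 0.0121
Product of (1-R_i) = 0.0121
R_sys = 1 - 0.0121 = 0.9879

0.9879


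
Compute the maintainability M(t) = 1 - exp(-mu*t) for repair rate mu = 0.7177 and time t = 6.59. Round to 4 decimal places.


mu = 0.7177, t = 6.59
mu * t = 0.7177 * 6.59 = 4.7296
exp(-4.7296) = 0.0088
M(t) = 1 - 0.0088
M(t) = 0.9912

0.9912


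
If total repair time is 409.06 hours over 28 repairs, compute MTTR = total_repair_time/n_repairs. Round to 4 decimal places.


total_repair_time = 409.06
n_repairs = 28
MTTR = 409.06 / 28
MTTR = 14.6093

14.6093


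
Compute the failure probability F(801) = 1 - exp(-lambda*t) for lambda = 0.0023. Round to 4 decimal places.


lambda = 0.0023, t = 801
lambda * t = 1.8423
exp(-1.8423) = 0.1585
F(t) = 1 - 0.1585
F(t) = 0.8415

0.8415


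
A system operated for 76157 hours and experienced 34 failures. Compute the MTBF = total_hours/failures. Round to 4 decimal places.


total_hours = 76157
failures = 34
MTBF = 76157 / 34
MTBF = 2239.9118

2239.9118


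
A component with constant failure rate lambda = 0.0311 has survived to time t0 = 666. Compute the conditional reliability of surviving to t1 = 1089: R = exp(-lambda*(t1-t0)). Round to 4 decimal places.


lambda = 0.0311
t0 = 666, t1 = 1089
t1 - t0 = 423
lambda * (t1-t0) = 0.0311 * 423 = 13.1553
R = exp(-13.1553)
R = 0.0

0.0


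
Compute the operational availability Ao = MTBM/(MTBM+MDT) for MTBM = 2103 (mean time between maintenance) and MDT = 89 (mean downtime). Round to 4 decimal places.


MTBM = 2103
MDT = 89
MTBM + MDT = 2192
Ao = 2103 / 2192
Ao = 0.9594

0.9594


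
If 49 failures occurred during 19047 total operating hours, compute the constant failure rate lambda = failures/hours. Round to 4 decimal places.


failures = 49
total_hours = 19047
lambda = 49 / 19047
lambda = 0.0026

0.0026


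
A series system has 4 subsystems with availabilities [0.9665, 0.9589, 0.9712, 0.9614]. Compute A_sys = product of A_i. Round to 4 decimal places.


Subsystems: [0.9665, 0.9589, 0.9712, 0.9614]
After subsystem 1 (A=0.9665): product = 0.9665
After subsystem 2 (A=0.9589): product = 0.9268
After subsystem 3 (A=0.9712): product = 0.9001
After subsystem 4 (A=0.9614): product = 0.8653
A_sys = 0.8653

0.8653


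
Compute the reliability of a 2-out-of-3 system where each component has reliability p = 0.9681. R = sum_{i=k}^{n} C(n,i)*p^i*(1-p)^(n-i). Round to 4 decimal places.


k = 2, n = 3, p = 0.9681
i=2: C(3,2)=3 * 0.9681^2 * 0.0319^1 = 0.0897
i=3: C(3,3)=1 * 0.9681^3 * 0.0319^0 = 0.9073
R = sum of terms = 0.997

0.997


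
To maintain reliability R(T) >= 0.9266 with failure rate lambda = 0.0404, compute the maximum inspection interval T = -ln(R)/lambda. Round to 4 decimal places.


R_target = 0.9266
lambda = 0.0404
-ln(0.9266) = 0.0762
T = 0.0762 / 0.0404
T = 1.887

1.887


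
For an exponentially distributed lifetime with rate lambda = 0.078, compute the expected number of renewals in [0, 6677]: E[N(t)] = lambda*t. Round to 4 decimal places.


lambda = 0.078
t = 6677
E[N(t)] = lambda * t
E[N(t)] = 0.078 * 6677
E[N(t)] = 520.806

520.806


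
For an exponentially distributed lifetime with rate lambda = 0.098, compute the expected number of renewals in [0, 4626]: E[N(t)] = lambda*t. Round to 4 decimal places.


lambda = 0.098
t = 4626
E[N(t)] = lambda * t
E[N(t)] = 0.098 * 4626
E[N(t)] = 453.348

453.348


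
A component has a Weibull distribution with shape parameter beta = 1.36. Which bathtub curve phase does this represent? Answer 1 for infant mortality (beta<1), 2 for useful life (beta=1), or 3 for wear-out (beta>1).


beta = 1.36
Compare beta to 1:
beta < 1 => infant mortality (phase 1)
beta = 1 => useful life (phase 2)
beta > 1 => wear-out (phase 3)
Since beta = 1.36, this is wear-out (increasing failure rate)
Phase = 3

3


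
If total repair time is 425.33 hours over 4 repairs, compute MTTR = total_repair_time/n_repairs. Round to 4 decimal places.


total_repair_time = 425.33
n_repairs = 4
MTTR = 425.33 / 4
MTTR = 106.3325

106.3325


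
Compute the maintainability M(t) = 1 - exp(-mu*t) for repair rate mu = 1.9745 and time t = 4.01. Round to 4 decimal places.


mu = 1.9745, t = 4.01
mu * t = 1.9745 * 4.01 = 7.9177
exp(-7.9177) = 0.0004
M(t) = 1 - 0.0004
M(t) = 0.9996

0.9996


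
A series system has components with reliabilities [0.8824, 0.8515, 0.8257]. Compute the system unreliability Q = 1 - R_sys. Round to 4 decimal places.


Components: [0.8824, 0.8515, 0.8257]
After component 1: product = 0.8824
After component 2: product = 0.7514
After component 3: product = 0.6204
R_sys = 0.6204
Q = 1 - 0.6204 = 0.3796

0.3796


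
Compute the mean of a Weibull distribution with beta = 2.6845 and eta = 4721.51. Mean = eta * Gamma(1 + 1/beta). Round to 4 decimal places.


beta = 2.6845, eta = 4721.51
1/beta = 0.3725
1 + 1/beta = 1.3725
Gamma(1.3725) = 0.8891
Mean = 4721.51 * 0.8891
Mean = 4197.9412

4197.9412


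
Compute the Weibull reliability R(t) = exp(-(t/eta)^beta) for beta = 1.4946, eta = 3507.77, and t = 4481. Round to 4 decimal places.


beta = 1.4946, eta = 3507.77, t = 4481
t/eta = 4481 / 3507.77 = 1.2774
(t/eta)^beta = 1.2774^1.4946 = 1.4419
R(t) = exp(-1.4419)
R(t) = 0.2365

0.2365


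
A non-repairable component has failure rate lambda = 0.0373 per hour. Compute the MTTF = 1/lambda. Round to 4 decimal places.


lambda = 0.0373
MTTF = 1 / 0.0373
MTTF = 26.8097

26.8097


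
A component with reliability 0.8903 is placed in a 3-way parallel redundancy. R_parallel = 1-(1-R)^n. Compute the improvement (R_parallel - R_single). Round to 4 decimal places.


R_single = 0.8903, n = 3
1 - R_single = 0.1097
(1 - R_single)^n = 0.1097^3 = 0.0013
R_parallel = 1 - 0.0013 = 0.9987
Improvement = 0.9987 - 0.8903
Improvement = 0.1084

0.1084


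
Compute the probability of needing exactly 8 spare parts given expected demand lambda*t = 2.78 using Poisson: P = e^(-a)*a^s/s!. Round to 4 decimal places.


a = 2.78, s = 8
e^(-a) = e^(-2.78) = 0.062
a^s = 2.78^8 = 3567.4539
s! = 40320
P = 0.062 * 3567.4539 / 40320
P = 0.0055

0.0055


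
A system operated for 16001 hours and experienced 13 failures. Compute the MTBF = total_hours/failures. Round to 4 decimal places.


total_hours = 16001
failures = 13
MTBF = 16001 / 13
MTBF = 1230.8462

1230.8462


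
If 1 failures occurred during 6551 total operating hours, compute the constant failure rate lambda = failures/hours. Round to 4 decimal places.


failures = 1
total_hours = 6551
lambda = 1 / 6551
lambda = 0.0002

0.0002


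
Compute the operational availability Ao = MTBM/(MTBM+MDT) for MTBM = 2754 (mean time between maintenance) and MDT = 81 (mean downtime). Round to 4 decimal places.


MTBM = 2754
MDT = 81
MTBM + MDT = 2835
Ao = 2754 / 2835
Ao = 0.9714

0.9714


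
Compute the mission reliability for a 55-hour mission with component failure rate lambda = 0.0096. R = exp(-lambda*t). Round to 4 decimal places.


lambda = 0.0096
mission_time = 55
lambda * t = 0.0096 * 55 = 0.528
R = exp(-0.528)
R = 0.5898

0.5898


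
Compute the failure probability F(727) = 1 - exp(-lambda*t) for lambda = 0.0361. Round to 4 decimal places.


lambda = 0.0361, t = 727
lambda * t = 26.2447
exp(-26.2447) = 0.0
F(t) = 1 - 0.0
F(t) = 1.0

1.0


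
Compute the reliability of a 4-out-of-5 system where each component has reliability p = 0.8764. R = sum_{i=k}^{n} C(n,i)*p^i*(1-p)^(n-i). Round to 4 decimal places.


k = 4, n = 5, p = 0.8764
i=4: C(5,4)=5 * 0.8764^4 * 0.1236^1 = 0.3646
i=5: C(5,5)=1 * 0.8764^5 * 0.1236^0 = 0.517
R = sum of terms = 0.8816

0.8816


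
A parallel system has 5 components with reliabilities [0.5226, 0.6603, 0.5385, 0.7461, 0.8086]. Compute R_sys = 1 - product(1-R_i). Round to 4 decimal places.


Components: [0.5226, 0.6603, 0.5385, 0.7461, 0.8086]
(1 - 0.5226) = 0.4774, running product = 0.4774
(1 - 0.6603) = 0.3397, running product = 0.1622
(1 - 0.5385) = 0.4615, running product = 0.0748
(1 - 0.7461) = 0.2539, running product = 0.019
(1 - 0.8086) = 0.1914, running product = 0.0036
Product of (1-R_i) = 0.0036
R_sys = 1 - 0.0036 = 0.9964

0.9964


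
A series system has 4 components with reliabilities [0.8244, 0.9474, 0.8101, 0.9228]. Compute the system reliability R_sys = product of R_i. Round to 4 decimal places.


Components: [0.8244, 0.9474, 0.8101, 0.9228]
After component 1 (R=0.8244): product = 0.8244
After component 2 (R=0.9474): product = 0.781
After component 3 (R=0.8101): product = 0.6327
After component 4 (R=0.9228): product = 0.5839
R_sys = 0.5839

0.5839


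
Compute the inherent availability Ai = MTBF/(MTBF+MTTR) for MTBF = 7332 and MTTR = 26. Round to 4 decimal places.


MTBF = 7332
MTTR = 26
MTBF + MTTR = 7358
Ai = 7332 / 7358
Ai = 0.9965

0.9965


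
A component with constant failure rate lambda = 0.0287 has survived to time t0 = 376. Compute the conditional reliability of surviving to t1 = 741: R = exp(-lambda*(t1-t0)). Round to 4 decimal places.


lambda = 0.0287
t0 = 376, t1 = 741
t1 - t0 = 365
lambda * (t1-t0) = 0.0287 * 365 = 10.4755
R = exp(-10.4755)
R = 0.0

0.0


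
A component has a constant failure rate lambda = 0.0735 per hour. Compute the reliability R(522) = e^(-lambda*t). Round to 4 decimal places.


lambda = 0.0735
t = 522
lambda * t = 38.367
R(t) = e^(-38.367)
R(t) = 0.0

0.0


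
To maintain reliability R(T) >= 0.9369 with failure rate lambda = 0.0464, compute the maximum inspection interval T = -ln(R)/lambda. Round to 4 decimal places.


R_target = 0.9369
lambda = 0.0464
-ln(0.9369) = 0.0652
T = 0.0652 / 0.0464
T = 1.4047

1.4047


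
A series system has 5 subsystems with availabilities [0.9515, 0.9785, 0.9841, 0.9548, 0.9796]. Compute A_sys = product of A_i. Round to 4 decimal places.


Subsystems: [0.9515, 0.9785, 0.9841, 0.9548, 0.9796]
After subsystem 1 (A=0.9515): product = 0.9515
After subsystem 2 (A=0.9785): product = 0.931
After subsystem 3 (A=0.9841): product = 0.9162
After subsystem 4 (A=0.9548): product = 0.8748
After subsystem 5 (A=0.9796): product = 0.857
A_sys = 0.857

0.857


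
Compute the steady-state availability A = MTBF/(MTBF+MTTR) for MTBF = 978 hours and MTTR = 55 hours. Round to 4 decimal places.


MTBF = 978
MTTR = 55
MTBF + MTTR = 1033
A = 978 / 1033
A = 0.9468

0.9468


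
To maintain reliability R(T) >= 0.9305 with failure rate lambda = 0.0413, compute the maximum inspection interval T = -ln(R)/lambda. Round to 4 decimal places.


R_target = 0.9305
lambda = 0.0413
-ln(0.9305) = 0.072
T = 0.072 / 0.0413
T = 1.7441

1.7441


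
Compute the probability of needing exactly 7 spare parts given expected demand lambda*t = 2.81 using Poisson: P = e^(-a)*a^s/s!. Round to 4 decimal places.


a = 2.81, s = 7
e^(-a) = e^(-2.81) = 0.0602
a^s = 2.81^7 = 1383.3887
s! = 5040
P = 0.0602 * 1383.3887 / 5040
P = 0.0165

0.0165
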